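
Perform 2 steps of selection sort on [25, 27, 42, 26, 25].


Initial: [25, 27, 42, 26, 25]
Step 1: min=25 at 0
  Swap: [25, 27, 42, 26, 25]
Step 2: min=25 at 4
  Swap: [25, 25, 42, 26, 27]

After 2 steps: [25, 25, 42, 26, 27]


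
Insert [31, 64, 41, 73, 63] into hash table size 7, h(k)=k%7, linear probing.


Insert 31: h=3 -> slot 3
Insert 64: h=1 -> slot 1
Insert 41: h=6 -> slot 6
Insert 73: h=3, 1 probes -> slot 4
Insert 63: h=0 -> slot 0

Table: [63, 64, None, 31, 73, None, 41]


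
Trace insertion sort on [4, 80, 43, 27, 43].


Initial: [4, 80, 43, 27, 43]
Insert 80: [4, 80, 43, 27, 43]
Insert 43: [4, 43, 80, 27, 43]
Insert 27: [4, 27, 43, 80, 43]
Insert 43: [4, 27, 43, 43, 80]

Sorted: [4, 27, 43, 43, 80]


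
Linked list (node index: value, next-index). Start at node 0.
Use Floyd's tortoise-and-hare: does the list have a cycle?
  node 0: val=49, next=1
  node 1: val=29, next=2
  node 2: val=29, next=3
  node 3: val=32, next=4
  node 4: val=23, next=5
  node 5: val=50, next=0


Floyd's tortoise (slow, +1) and hare (fast, +2):
  init: slow=0, fast=0
  step 1: slow=1, fast=2
  step 2: slow=2, fast=4
  step 3: slow=3, fast=0
  step 4: slow=4, fast=2
  step 5: slow=5, fast=4
  step 6: slow=0, fast=0
  slow == fast at node 0: cycle detected

Cycle: yes


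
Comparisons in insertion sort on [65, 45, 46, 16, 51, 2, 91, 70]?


Algorithm: insertion sort
Input: [65, 45, 46, 16, 51, 2, 91, 70]
Sorted: [2, 16, 45, 46, 51, 65, 70, 91]

16


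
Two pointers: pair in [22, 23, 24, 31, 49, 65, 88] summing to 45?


lo=0(22)+hi=6(88)=110
lo=0(22)+hi=5(65)=87
lo=0(22)+hi=4(49)=71
lo=0(22)+hi=3(31)=53
lo=0(22)+hi=2(24)=46
lo=0(22)+hi=1(23)=45

Yes: 22+23=45


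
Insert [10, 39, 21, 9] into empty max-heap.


Insert 10: [10]
Insert 39: [39, 10]
Insert 21: [39, 10, 21]
Insert 9: [39, 10, 21, 9]

Final heap: [39, 10, 21, 9]


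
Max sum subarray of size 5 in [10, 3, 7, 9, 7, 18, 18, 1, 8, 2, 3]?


[0:5]: 36
[1:6]: 44
[2:7]: 59
[3:8]: 53
[4:9]: 52
[5:10]: 47
[6:11]: 32

Max: 59 at [2:7]


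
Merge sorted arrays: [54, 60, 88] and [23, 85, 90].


Take 23 from B
Take 54 from A
Take 60 from A
Take 85 from B
Take 88 from A

Merged: [23, 54, 60, 85, 88, 90]


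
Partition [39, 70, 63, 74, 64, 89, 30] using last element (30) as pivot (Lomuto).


Pivot: 30
Place pivot at 0: [30, 70, 63, 74, 64, 89, 39]

Partitioned: [30, 70, 63, 74, 64, 89, 39]


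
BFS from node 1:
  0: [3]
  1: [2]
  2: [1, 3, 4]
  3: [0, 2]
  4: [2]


Visit 1, enqueue [2]
Visit 2, enqueue [3, 4]
Visit 3, enqueue [0]
Visit 4, enqueue []
Visit 0, enqueue []

BFS order: [1, 2, 3, 4, 0]


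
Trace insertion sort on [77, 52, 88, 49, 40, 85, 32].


Initial: [77, 52, 88, 49, 40, 85, 32]
Insert 52: [52, 77, 88, 49, 40, 85, 32]
Insert 88: [52, 77, 88, 49, 40, 85, 32]
Insert 49: [49, 52, 77, 88, 40, 85, 32]
Insert 40: [40, 49, 52, 77, 88, 85, 32]
Insert 85: [40, 49, 52, 77, 85, 88, 32]
Insert 32: [32, 40, 49, 52, 77, 85, 88]

Sorted: [32, 40, 49, 52, 77, 85, 88]


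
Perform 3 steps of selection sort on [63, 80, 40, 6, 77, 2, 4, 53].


Initial: [63, 80, 40, 6, 77, 2, 4, 53]
Step 1: min=2 at 5
  Swap: [2, 80, 40, 6, 77, 63, 4, 53]
Step 2: min=4 at 6
  Swap: [2, 4, 40, 6, 77, 63, 80, 53]
Step 3: min=6 at 3
  Swap: [2, 4, 6, 40, 77, 63, 80, 53]

After 3 steps: [2, 4, 6, 40, 77, 63, 80, 53]


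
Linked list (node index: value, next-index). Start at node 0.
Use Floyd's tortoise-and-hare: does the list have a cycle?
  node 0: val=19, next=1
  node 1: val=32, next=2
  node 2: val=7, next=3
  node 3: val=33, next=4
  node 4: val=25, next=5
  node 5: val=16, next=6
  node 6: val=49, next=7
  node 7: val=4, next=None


Floyd's tortoise (slow, +1) and hare (fast, +2):
  init: slow=0, fast=0
  step 1: slow=1, fast=2
  step 2: slow=2, fast=4
  step 3: slow=3, fast=6
  step 4: fast 6->7->None, no cycle

Cycle: no


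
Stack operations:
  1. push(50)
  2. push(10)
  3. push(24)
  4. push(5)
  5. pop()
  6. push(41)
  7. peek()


push(50) -> [50]
push(10) -> [50, 10]
push(24) -> [50, 10, 24]
push(5) -> [50, 10, 24, 5]
pop()->5, [50, 10, 24]
push(41) -> [50, 10, 24, 41]
peek()->41

Final stack: [50, 10, 24, 41]


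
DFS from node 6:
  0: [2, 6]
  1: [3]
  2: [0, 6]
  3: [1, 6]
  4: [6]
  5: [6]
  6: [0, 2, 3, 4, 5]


Visit 6, push [5, 4, 3, 2, 0]
Visit 0, push [2]
Visit 2, push []
Visit 3, push [1]
Visit 1, push []
Visit 4, push []
Visit 5, push []

DFS order: [6, 0, 2, 3, 1, 4, 5]


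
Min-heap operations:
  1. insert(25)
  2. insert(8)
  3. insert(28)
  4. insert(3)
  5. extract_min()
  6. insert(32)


insert(25) -> [25]
insert(8) -> [8, 25]
insert(28) -> [8, 25, 28]
insert(3) -> [3, 8, 28, 25]
extract_min()->3, [8, 25, 28]
insert(32) -> [8, 25, 28, 32]

Final heap: [8, 25, 28, 32]


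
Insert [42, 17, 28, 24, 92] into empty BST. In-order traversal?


Insert 42: root
Insert 17: L from 42
Insert 28: L from 42 -> R from 17
Insert 24: L from 42 -> R from 17 -> L from 28
Insert 92: R from 42

In-order: [17, 24, 28, 42, 92]


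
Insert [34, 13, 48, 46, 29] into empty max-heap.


Insert 34: [34]
Insert 13: [34, 13]
Insert 48: [48, 13, 34]
Insert 46: [48, 46, 34, 13]
Insert 29: [48, 46, 34, 13, 29]

Final heap: [48, 46, 34, 13, 29]


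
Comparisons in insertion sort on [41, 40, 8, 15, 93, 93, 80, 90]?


Algorithm: insertion sort
Input: [41, 40, 8, 15, 93, 93, 80, 90]
Sorted: [8, 15, 40, 41, 80, 90, 93, 93]

14


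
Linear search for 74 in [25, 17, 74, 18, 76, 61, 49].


i=0: 25!=74
i=1: 17!=74
i=2: 74==74 found!

Found at 2, 3 comps


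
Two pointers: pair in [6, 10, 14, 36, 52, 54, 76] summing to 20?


lo=0(6)+hi=6(76)=82
lo=0(6)+hi=5(54)=60
lo=0(6)+hi=4(52)=58
lo=0(6)+hi=3(36)=42
lo=0(6)+hi=2(14)=20

Yes: 6+14=20


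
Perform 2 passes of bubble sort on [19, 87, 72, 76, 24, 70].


Initial: [19, 87, 72, 76, 24, 70]
Pass 1: [19, 72, 76, 24, 70, 87] (4 swaps)
Pass 2: [19, 72, 24, 70, 76, 87] (2 swaps)

After 2 passes: [19, 72, 24, 70, 76, 87]


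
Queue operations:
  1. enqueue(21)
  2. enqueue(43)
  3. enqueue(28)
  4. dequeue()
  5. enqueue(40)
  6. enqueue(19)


enqueue(21) -> [21]
enqueue(43) -> [21, 43]
enqueue(28) -> [21, 43, 28]
dequeue()->21, [43, 28]
enqueue(40) -> [43, 28, 40]
enqueue(19) -> [43, 28, 40, 19]

Final queue: [43, 28, 40, 19]


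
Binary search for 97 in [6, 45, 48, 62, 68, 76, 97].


Step 1: lo=0, hi=6, mid=3, val=62
Step 2: lo=4, hi=6, mid=5, val=76
Step 3: lo=6, hi=6, mid=6, val=97

Found at index 6


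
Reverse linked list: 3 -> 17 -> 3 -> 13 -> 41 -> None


Step 1: curr=3, set curr.next=prev(None) | reversed so far: 3
Step 2: curr=17, set curr.next=prev(3) | reversed so far: 17 -> 3
Step 3: curr=3, set curr.next=prev(17) | reversed so far: 3 -> 17 -> 3
Step 4: curr=13, set curr.next=prev(3) | reversed so far: 13 -> 3 -> 17 -> 3
Step 5: curr=41, set curr.next=prev(13) | reversed so far: 41 -> 13 -> 3 -> 17 -> 3

41 -> 13 -> 3 -> 17 -> 3 -> None


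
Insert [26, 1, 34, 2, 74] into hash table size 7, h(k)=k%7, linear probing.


Insert 26: h=5 -> slot 5
Insert 1: h=1 -> slot 1
Insert 34: h=6 -> slot 6
Insert 2: h=2 -> slot 2
Insert 74: h=4 -> slot 4

Table: [None, 1, 2, None, 74, 26, 34]


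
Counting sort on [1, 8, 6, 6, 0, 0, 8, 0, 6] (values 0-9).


Input: [1, 8, 6, 6, 0, 0, 8, 0, 6]
Counts: [3, 1, 0, 0, 0, 0, 3, 0, 2, 0]

Sorted: [0, 0, 0, 1, 6, 6, 6, 8, 8]


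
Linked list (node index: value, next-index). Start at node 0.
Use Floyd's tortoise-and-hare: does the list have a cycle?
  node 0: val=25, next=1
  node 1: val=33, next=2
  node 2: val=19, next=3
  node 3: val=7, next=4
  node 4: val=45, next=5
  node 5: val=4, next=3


Floyd's tortoise (slow, +1) and hare (fast, +2):
  init: slow=0, fast=0
  step 1: slow=1, fast=2
  step 2: slow=2, fast=4
  step 3: slow=3, fast=3
  slow == fast at node 3: cycle detected

Cycle: yes


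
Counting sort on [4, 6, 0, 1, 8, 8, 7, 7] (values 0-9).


Input: [4, 6, 0, 1, 8, 8, 7, 7]
Counts: [1, 1, 0, 0, 1, 0, 1, 2, 2, 0]

Sorted: [0, 1, 4, 6, 7, 7, 8, 8]


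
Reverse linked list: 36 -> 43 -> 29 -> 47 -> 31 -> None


Step 1: curr=36, set curr.next=prev(None) | reversed so far: 36
Step 2: curr=43, set curr.next=prev(36) | reversed so far: 43 -> 36
Step 3: curr=29, set curr.next=prev(43) | reversed so far: 29 -> 43 -> 36
Step 4: curr=47, set curr.next=prev(29) | reversed so far: 47 -> 29 -> 43 -> 36
Step 5: curr=31, set curr.next=prev(47) | reversed so far: 31 -> 47 -> 29 -> 43 -> 36

31 -> 47 -> 29 -> 43 -> 36 -> None


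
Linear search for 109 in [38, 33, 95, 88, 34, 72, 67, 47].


i=0: 38!=109
i=1: 33!=109
i=2: 95!=109
i=3: 88!=109
i=4: 34!=109
i=5: 72!=109
i=6: 67!=109
i=7: 47!=109

Not found, 8 comps


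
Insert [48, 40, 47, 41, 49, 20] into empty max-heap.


Insert 48: [48]
Insert 40: [48, 40]
Insert 47: [48, 40, 47]
Insert 41: [48, 41, 47, 40]
Insert 49: [49, 48, 47, 40, 41]
Insert 20: [49, 48, 47, 40, 41, 20]

Final heap: [49, 48, 47, 40, 41, 20]


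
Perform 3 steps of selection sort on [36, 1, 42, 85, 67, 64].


Initial: [36, 1, 42, 85, 67, 64]
Step 1: min=1 at 1
  Swap: [1, 36, 42, 85, 67, 64]
Step 2: min=36 at 1
  Swap: [1, 36, 42, 85, 67, 64]
Step 3: min=42 at 2
  Swap: [1, 36, 42, 85, 67, 64]

After 3 steps: [1, 36, 42, 85, 67, 64]


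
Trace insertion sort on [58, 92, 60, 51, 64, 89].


Initial: [58, 92, 60, 51, 64, 89]
Insert 92: [58, 92, 60, 51, 64, 89]
Insert 60: [58, 60, 92, 51, 64, 89]
Insert 51: [51, 58, 60, 92, 64, 89]
Insert 64: [51, 58, 60, 64, 92, 89]
Insert 89: [51, 58, 60, 64, 89, 92]

Sorted: [51, 58, 60, 64, 89, 92]


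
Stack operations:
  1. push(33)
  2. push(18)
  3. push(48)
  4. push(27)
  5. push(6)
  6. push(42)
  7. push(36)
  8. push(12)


push(33) -> [33]
push(18) -> [33, 18]
push(48) -> [33, 18, 48]
push(27) -> [33, 18, 48, 27]
push(6) -> [33, 18, 48, 27, 6]
push(42) -> [33, 18, 48, 27, 6, 42]
push(36) -> [33, 18, 48, 27, 6, 42, 36]
push(12) -> [33, 18, 48, 27, 6, 42, 36, 12]

Final stack: [33, 18, 48, 27, 6, 42, 36, 12]


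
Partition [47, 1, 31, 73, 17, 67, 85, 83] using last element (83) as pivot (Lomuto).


Pivot: 83
  47 <= 83: advance i (no swap)
  1 <= 83: advance i (no swap)
  31 <= 83: advance i (no swap)
  73 <= 83: advance i (no swap)
  17 <= 83: advance i (no swap)
  67 <= 83: advance i (no swap)
Place pivot at 6: [47, 1, 31, 73, 17, 67, 83, 85]

Partitioned: [47, 1, 31, 73, 17, 67, 83, 85]


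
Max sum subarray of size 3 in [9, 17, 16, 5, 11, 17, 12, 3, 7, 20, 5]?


[0:3]: 42
[1:4]: 38
[2:5]: 32
[3:6]: 33
[4:7]: 40
[5:8]: 32
[6:9]: 22
[7:10]: 30
[8:11]: 32

Max: 42 at [0:3]


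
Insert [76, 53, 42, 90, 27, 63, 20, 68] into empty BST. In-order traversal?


Insert 76: root
Insert 53: L from 76
Insert 42: L from 76 -> L from 53
Insert 90: R from 76
Insert 27: L from 76 -> L from 53 -> L from 42
Insert 63: L from 76 -> R from 53
Insert 20: L from 76 -> L from 53 -> L from 42 -> L from 27
Insert 68: L from 76 -> R from 53 -> R from 63

In-order: [20, 27, 42, 53, 63, 68, 76, 90]


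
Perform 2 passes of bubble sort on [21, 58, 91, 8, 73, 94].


Initial: [21, 58, 91, 8, 73, 94]
Pass 1: [21, 58, 8, 73, 91, 94] (2 swaps)
Pass 2: [21, 8, 58, 73, 91, 94] (1 swaps)

After 2 passes: [21, 8, 58, 73, 91, 94]


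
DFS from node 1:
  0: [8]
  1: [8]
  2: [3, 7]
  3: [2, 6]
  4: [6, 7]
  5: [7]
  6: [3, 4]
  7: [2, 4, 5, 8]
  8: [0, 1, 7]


Visit 1, push [8]
Visit 8, push [7, 0]
Visit 0, push []
Visit 7, push [5, 4, 2]
Visit 2, push [3]
Visit 3, push [6]
Visit 6, push [4]
Visit 4, push []
Visit 5, push []

DFS order: [1, 8, 0, 7, 2, 3, 6, 4, 5]


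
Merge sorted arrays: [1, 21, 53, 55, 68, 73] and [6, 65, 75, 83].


Take 1 from A
Take 6 from B
Take 21 from A
Take 53 from A
Take 55 from A
Take 65 from B
Take 68 from A
Take 73 from A

Merged: [1, 6, 21, 53, 55, 65, 68, 73, 75, 83]


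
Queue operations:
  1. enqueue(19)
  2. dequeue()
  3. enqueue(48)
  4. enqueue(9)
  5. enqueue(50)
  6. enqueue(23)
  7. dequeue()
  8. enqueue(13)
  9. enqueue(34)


enqueue(19) -> [19]
dequeue()->19, []
enqueue(48) -> [48]
enqueue(9) -> [48, 9]
enqueue(50) -> [48, 9, 50]
enqueue(23) -> [48, 9, 50, 23]
dequeue()->48, [9, 50, 23]
enqueue(13) -> [9, 50, 23, 13]
enqueue(34) -> [9, 50, 23, 13, 34]

Final queue: [9, 50, 23, 13, 34]


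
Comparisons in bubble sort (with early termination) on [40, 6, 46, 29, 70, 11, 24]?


Algorithm: bubble sort (with early termination)
Input: [40, 6, 46, 29, 70, 11, 24]
Sorted: [6, 11, 24, 29, 40, 46, 70]

20


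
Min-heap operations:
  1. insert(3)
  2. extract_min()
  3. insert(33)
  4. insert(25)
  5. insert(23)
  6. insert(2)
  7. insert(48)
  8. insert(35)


insert(3) -> [3]
extract_min()->3, []
insert(33) -> [33]
insert(25) -> [25, 33]
insert(23) -> [23, 33, 25]
insert(2) -> [2, 23, 25, 33]
insert(48) -> [2, 23, 25, 33, 48]
insert(35) -> [2, 23, 25, 33, 48, 35]

Final heap: [2, 23, 25, 33, 48, 35]


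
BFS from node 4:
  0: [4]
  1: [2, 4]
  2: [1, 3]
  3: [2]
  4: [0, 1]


Visit 4, enqueue [0, 1]
Visit 0, enqueue []
Visit 1, enqueue [2]
Visit 2, enqueue [3]
Visit 3, enqueue []

BFS order: [4, 0, 1, 2, 3]


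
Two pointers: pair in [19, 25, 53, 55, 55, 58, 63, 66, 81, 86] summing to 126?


lo=0(19)+hi=9(86)=105
lo=1(25)+hi=9(86)=111
lo=2(53)+hi=9(86)=139
lo=2(53)+hi=8(81)=134
lo=2(53)+hi=7(66)=119
lo=3(55)+hi=7(66)=121
lo=4(55)+hi=7(66)=121
lo=5(58)+hi=7(66)=124
lo=6(63)+hi=7(66)=129

No pair found


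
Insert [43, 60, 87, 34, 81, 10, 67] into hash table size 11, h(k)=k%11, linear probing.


Insert 43: h=10 -> slot 10
Insert 60: h=5 -> slot 5
Insert 87: h=10, 1 probes -> slot 0
Insert 34: h=1 -> slot 1
Insert 81: h=4 -> slot 4
Insert 10: h=10, 3 probes -> slot 2
Insert 67: h=1, 2 probes -> slot 3

Table: [87, 34, 10, 67, 81, 60, None, None, None, None, 43]


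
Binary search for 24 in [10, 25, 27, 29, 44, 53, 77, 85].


Step 1: lo=0, hi=7, mid=3, val=29
Step 2: lo=0, hi=2, mid=1, val=25
Step 3: lo=0, hi=0, mid=0, val=10

Not found


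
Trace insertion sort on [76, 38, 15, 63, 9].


Initial: [76, 38, 15, 63, 9]
Insert 38: [38, 76, 15, 63, 9]
Insert 15: [15, 38, 76, 63, 9]
Insert 63: [15, 38, 63, 76, 9]
Insert 9: [9, 15, 38, 63, 76]

Sorted: [9, 15, 38, 63, 76]


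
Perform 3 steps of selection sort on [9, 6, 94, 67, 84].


Initial: [9, 6, 94, 67, 84]
Step 1: min=6 at 1
  Swap: [6, 9, 94, 67, 84]
Step 2: min=9 at 1
  Swap: [6, 9, 94, 67, 84]
Step 3: min=67 at 3
  Swap: [6, 9, 67, 94, 84]

After 3 steps: [6, 9, 67, 94, 84]


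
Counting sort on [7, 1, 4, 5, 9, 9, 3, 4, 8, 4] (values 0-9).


Input: [7, 1, 4, 5, 9, 9, 3, 4, 8, 4]
Counts: [0, 1, 0, 1, 3, 1, 0, 1, 1, 2]

Sorted: [1, 3, 4, 4, 4, 5, 7, 8, 9, 9]


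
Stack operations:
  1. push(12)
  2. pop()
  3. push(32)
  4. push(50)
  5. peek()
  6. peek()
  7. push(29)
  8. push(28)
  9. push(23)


push(12) -> [12]
pop()->12, []
push(32) -> [32]
push(50) -> [32, 50]
peek()->50
peek()->50
push(29) -> [32, 50, 29]
push(28) -> [32, 50, 29, 28]
push(23) -> [32, 50, 29, 28, 23]

Final stack: [32, 50, 29, 28, 23]


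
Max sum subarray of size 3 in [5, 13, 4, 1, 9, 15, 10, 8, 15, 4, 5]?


[0:3]: 22
[1:4]: 18
[2:5]: 14
[3:6]: 25
[4:7]: 34
[5:8]: 33
[6:9]: 33
[7:10]: 27
[8:11]: 24

Max: 34 at [4:7]


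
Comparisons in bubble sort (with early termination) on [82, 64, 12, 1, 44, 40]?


Algorithm: bubble sort (with early termination)
Input: [82, 64, 12, 1, 44, 40]
Sorted: [1, 12, 40, 44, 64, 82]

14


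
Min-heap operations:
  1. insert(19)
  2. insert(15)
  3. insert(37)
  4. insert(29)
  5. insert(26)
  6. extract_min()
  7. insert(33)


insert(19) -> [19]
insert(15) -> [15, 19]
insert(37) -> [15, 19, 37]
insert(29) -> [15, 19, 37, 29]
insert(26) -> [15, 19, 37, 29, 26]
extract_min()->15, [19, 26, 37, 29]
insert(33) -> [19, 26, 37, 29, 33]

Final heap: [19, 26, 37, 29, 33]


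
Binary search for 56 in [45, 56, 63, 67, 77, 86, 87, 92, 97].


Step 1: lo=0, hi=8, mid=4, val=77
Step 2: lo=0, hi=3, mid=1, val=56

Found at index 1


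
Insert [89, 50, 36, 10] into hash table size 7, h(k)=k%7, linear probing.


Insert 89: h=5 -> slot 5
Insert 50: h=1 -> slot 1
Insert 36: h=1, 1 probes -> slot 2
Insert 10: h=3 -> slot 3

Table: [None, 50, 36, 10, None, 89, None]


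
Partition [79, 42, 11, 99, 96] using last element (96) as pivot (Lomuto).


Pivot: 96
  79 <= 96: advance i (no swap)
  42 <= 96: advance i (no swap)
  11 <= 96: advance i (no swap)
Place pivot at 3: [79, 42, 11, 96, 99]

Partitioned: [79, 42, 11, 96, 99]


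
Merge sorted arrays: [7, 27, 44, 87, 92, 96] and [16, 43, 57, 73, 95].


Take 7 from A
Take 16 from B
Take 27 from A
Take 43 from B
Take 44 from A
Take 57 from B
Take 73 from B
Take 87 from A
Take 92 from A
Take 95 from B

Merged: [7, 16, 27, 43, 44, 57, 73, 87, 92, 95, 96]


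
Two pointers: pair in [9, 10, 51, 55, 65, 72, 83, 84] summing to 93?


lo=0(9)+hi=7(84)=93

Yes: 9+84=93


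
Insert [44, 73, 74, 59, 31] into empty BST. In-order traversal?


Insert 44: root
Insert 73: R from 44
Insert 74: R from 44 -> R from 73
Insert 59: R from 44 -> L from 73
Insert 31: L from 44

In-order: [31, 44, 59, 73, 74]


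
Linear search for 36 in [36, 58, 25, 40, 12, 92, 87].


i=0: 36==36 found!

Found at 0, 1 comps


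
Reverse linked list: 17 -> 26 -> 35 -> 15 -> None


Step 1: curr=17, set curr.next=prev(None) | reversed so far: 17
Step 2: curr=26, set curr.next=prev(17) | reversed so far: 26 -> 17
Step 3: curr=35, set curr.next=prev(26) | reversed so far: 35 -> 26 -> 17
Step 4: curr=15, set curr.next=prev(35) | reversed so far: 15 -> 35 -> 26 -> 17

15 -> 35 -> 26 -> 17 -> None


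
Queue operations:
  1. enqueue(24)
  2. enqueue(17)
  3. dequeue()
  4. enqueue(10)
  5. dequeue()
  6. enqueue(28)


enqueue(24) -> [24]
enqueue(17) -> [24, 17]
dequeue()->24, [17]
enqueue(10) -> [17, 10]
dequeue()->17, [10]
enqueue(28) -> [10, 28]

Final queue: [10, 28]


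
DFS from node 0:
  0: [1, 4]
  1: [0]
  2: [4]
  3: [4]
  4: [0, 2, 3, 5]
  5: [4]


Visit 0, push [4, 1]
Visit 1, push []
Visit 4, push [5, 3, 2]
Visit 2, push []
Visit 3, push []
Visit 5, push []

DFS order: [0, 1, 4, 2, 3, 5]


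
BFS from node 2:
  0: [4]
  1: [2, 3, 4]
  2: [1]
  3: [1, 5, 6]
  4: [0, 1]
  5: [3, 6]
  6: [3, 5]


Visit 2, enqueue [1]
Visit 1, enqueue [3, 4]
Visit 3, enqueue [5, 6]
Visit 4, enqueue [0]
Visit 5, enqueue []
Visit 6, enqueue []
Visit 0, enqueue []

BFS order: [2, 1, 3, 4, 5, 6, 0]


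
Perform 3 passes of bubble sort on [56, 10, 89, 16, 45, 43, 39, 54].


Initial: [56, 10, 89, 16, 45, 43, 39, 54]
Pass 1: [10, 56, 16, 45, 43, 39, 54, 89] (6 swaps)
Pass 2: [10, 16, 45, 43, 39, 54, 56, 89] (5 swaps)
Pass 3: [10, 16, 43, 39, 45, 54, 56, 89] (2 swaps)

After 3 passes: [10, 16, 43, 39, 45, 54, 56, 89]


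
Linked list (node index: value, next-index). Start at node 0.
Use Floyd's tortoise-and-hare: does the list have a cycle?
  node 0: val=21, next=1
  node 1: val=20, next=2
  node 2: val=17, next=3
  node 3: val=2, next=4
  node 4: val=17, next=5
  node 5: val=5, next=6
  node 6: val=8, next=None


Floyd's tortoise (slow, +1) and hare (fast, +2):
  init: slow=0, fast=0
  step 1: slow=1, fast=2
  step 2: slow=2, fast=4
  step 3: slow=3, fast=6
  step 4: fast -> None, no cycle

Cycle: no


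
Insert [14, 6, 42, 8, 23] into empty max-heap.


Insert 14: [14]
Insert 6: [14, 6]
Insert 42: [42, 6, 14]
Insert 8: [42, 8, 14, 6]
Insert 23: [42, 23, 14, 6, 8]

Final heap: [42, 23, 14, 6, 8]


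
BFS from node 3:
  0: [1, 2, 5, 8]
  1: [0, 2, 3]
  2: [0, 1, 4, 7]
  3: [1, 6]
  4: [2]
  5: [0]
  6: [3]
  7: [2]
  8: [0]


Visit 3, enqueue [1, 6]
Visit 1, enqueue [0, 2]
Visit 6, enqueue []
Visit 0, enqueue [5, 8]
Visit 2, enqueue [4, 7]
Visit 5, enqueue []
Visit 8, enqueue []
Visit 4, enqueue []
Visit 7, enqueue []

BFS order: [3, 1, 6, 0, 2, 5, 8, 4, 7]


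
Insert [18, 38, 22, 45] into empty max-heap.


Insert 18: [18]
Insert 38: [38, 18]
Insert 22: [38, 18, 22]
Insert 45: [45, 38, 22, 18]

Final heap: [45, 38, 22, 18]


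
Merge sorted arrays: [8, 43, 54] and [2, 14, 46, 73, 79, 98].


Take 2 from B
Take 8 from A
Take 14 from B
Take 43 from A
Take 46 from B
Take 54 from A

Merged: [2, 8, 14, 43, 46, 54, 73, 79, 98]


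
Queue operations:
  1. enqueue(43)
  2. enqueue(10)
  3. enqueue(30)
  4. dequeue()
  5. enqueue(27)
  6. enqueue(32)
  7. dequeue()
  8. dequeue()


enqueue(43) -> [43]
enqueue(10) -> [43, 10]
enqueue(30) -> [43, 10, 30]
dequeue()->43, [10, 30]
enqueue(27) -> [10, 30, 27]
enqueue(32) -> [10, 30, 27, 32]
dequeue()->10, [30, 27, 32]
dequeue()->30, [27, 32]

Final queue: [27, 32]


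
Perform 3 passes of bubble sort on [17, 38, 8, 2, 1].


Initial: [17, 38, 8, 2, 1]
Pass 1: [17, 8, 2, 1, 38] (3 swaps)
Pass 2: [8, 2, 1, 17, 38] (3 swaps)
Pass 3: [2, 1, 8, 17, 38] (2 swaps)

After 3 passes: [2, 1, 8, 17, 38]


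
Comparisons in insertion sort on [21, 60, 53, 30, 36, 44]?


Algorithm: insertion sort
Input: [21, 60, 53, 30, 36, 44]
Sorted: [21, 30, 36, 44, 53, 60]

12


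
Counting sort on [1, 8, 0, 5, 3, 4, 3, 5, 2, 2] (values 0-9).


Input: [1, 8, 0, 5, 3, 4, 3, 5, 2, 2]
Counts: [1, 1, 2, 2, 1, 2, 0, 0, 1, 0]

Sorted: [0, 1, 2, 2, 3, 3, 4, 5, 5, 8]


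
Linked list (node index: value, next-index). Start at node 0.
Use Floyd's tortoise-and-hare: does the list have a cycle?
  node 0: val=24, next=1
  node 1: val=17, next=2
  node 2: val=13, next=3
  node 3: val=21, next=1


Floyd's tortoise (slow, +1) and hare (fast, +2):
  init: slow=0, fast=0
  step 1: slow=1, fast=2
  step 2: slow=2, fast=1
  step 3: slow=3, fast=3
  slow == fast at node 3: cycle detected

Cycle: yes


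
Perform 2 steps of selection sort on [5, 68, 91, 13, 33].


Initial: [5, 68, 91, 13, 33]
Step 1: min=5 at 0
  Swap: [5, 68, 91, 13, 33]
Step 2: min=13 at 3
  Swap: [5, 13, 91, 68, 33]

After 2 steps: [5, 13, 91, 68, 33]


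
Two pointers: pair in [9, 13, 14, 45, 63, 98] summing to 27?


lo=0(9)+hi=5(98)=107
lo=0(9)+hi=4(63)=72
lo=0(9)+hi=3(45)=54
lo=0(9)+hi=2(14)=23
lo=1(13)+hi=2(14)=27

Yes: 13+14=27


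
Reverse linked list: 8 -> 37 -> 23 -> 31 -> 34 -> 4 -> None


Step 1: curr=8, set curr.next=prev(None) | reversed so far: 8
Step 2: curr=37, set curr.next=prev(8) | reversed so far: 37 -> 8
Step 3: curr=23, set curr.next=prev(37) | reversed so far: 23 -> 37 -> 8
Step 4: curr=31, set curr.next=prev(23) | reversed so far: 31 -> 23 -> 37 -> 8
Step 5: curr=34, set curr.next=prev(31) | reversed so far: 34 -> 31 -> 23 -> 37 -> 8
Step 6: curr=4, set curr.next=prev(34) | reversed so far: 4 -> 34 -> 31 -> 23 -> 37 -> 8

4 -> 34 -> 31 -> 23 -> 37 -> 8 -> None


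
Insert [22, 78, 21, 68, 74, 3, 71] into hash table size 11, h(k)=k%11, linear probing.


Insert 22: h=0 -> slot 0
Insert 78: h=1 -> slot 1
Insert 21: h=10 -> slot 10
Insert 68: h=2 -> slot 2
Insert 74: h=8 -> slot 8
Insert 3: h=3 -> slot 3
Insert 71: h=5 -> slot 5

Table: [22, 78, 68, 3, None, 71, None, None, 74, None, 21]


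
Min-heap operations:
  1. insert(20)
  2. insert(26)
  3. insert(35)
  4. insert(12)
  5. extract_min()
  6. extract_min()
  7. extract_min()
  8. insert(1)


insert(20) -> [20]
insert(26) -> [20, 26]
insert(35) -> [20, 26, 35]
insert(12) -> [12, 20, 35, 26]
extract_min()->12, [20, 26, 35]
extract_min()->20, [26, 35]
extract_min()->26, [35]
insert(1) -> [1, 35]

Final heap: [1, 35]


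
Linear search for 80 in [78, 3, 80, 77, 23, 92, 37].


i=0: 78!=80
i=1: 3!=80
i=2: 80==80 found!

Found at 2, 3 comps


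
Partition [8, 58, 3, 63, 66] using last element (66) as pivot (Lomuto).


Pivot: 66
  8 <= 66: advance i (no swap)
  58 <= 66: advance i (no swap)
  3 <= 66: advance i (no swap)
  63 <= 66: advance i (no swap)
Place pivot at 4: [8, 58, 3, 63, 66]

Partitioned: [8, 58, 3, 63, 66]


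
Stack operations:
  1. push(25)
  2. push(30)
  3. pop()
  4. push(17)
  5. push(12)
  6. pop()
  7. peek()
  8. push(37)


push(25) -> [25]
push(30) -> [25, 30]
pop()->30, [25]
push(17) -> [25, 17]
push(12) -> [25, 17, 12]
pop()->12, [25, 17]
peek()->17
push(37) -> [25, 17, 37]

Final stack: [25, 17, 37]


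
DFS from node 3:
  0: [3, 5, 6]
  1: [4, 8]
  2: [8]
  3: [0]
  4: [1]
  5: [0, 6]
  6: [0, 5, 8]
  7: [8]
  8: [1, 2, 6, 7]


Visit 3, push [0]
Visit 0, push [6, 5]
Visit 5, push [6]
Visit 6, push [8]
Visit 8, push [7, 2, 1]
Visit 1, push [4]
Visit 4, push []
Visit 2, push []
Visit 7, push []

DFS order: [3, 0, 5, 6, 8, 1, 4, 2, 7]


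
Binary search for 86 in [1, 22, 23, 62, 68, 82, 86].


Step 1: lo=0, hi=6, mid=3, val=62
Step 2: lo=4, hi=6, mid=5, val=82
Step 3: lo=6, hi=6, mid=6, val=86

Found at index 6


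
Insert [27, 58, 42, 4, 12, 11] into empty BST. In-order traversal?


Insert 27: root
Insert 58: R from 27
Insert 42: R from 27 -> L from 58
Insert 4: L from 27
Insert 12: L from 27 -> R from 4
Insert 11: L from 27 -> R from 4 -> L from 12

In-order: [4, 11, 12, 27, 42, 58]


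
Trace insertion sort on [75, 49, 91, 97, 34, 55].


Initial: [75, 49, 91, 97, 34, 55]
Insert 49: [49, 75, 91, 97, 34, 55]
Insert 91: [49, 75, 91, 97, 34, 55]
Insert 97: [49, 75, 91, 97, 34, 55]
Insert 34: [34, 49, 75, 91, 97, 55]
Insert 55: [34, 49, 55, 75, 91, 97]

Sorted: [34, 49, 55, 75, 91, 97]


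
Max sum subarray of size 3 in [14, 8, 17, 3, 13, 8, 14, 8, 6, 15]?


[0:3]: 39
[1:4]: 28
[2:5]: 33
[3:6]: 24
[4:7]: 35
[5:8]: 30
[6:9]: 28
[7:10]: 29

Max: 39 at [0:3]


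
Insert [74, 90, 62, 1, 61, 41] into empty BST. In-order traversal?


Insert 74: root
Insert 90: R from 74
Insert 62: L from 74
Insert 1: L from 74 -> L from 62
Insert 61: L from 74 -> L from 62 -> R from 1
Insert 41: L from 74 -> L from 62 -> R from 1 -> L from 61

In-order: [1, 41, 61, 62, 74, 90]


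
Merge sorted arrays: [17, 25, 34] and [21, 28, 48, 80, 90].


Take 17 from A
Take 21 from B
Take 25 from A
Take 28 from B
Take 34 from A

Merged: [17, 21, 25, 28, 34, 48, 80, 90]


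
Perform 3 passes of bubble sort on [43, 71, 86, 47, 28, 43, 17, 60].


Initial: [43, 71, 86, 47, 28, 43, 17, 60]
Pass 1: [43, 71, 47, 28, 43, 17, 60, 86] (5 swaps)
Pass 2: [43, 47, 28, 43, 17, 60, 71, 86] (5 swaps)
Pass 3: [43, 28, 43, 17, 47, 60, 71, 86] (3 swaps)

After 3 passes: [43, 28, 43, 17, 47, 60, 71, 86]


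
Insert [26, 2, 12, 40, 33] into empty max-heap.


Insert 26: [26]
Insert 2: [26, 2]
Insert 12: [26, 2, 12]
Insert 40: [40, 26, 12, 2]
Insert 33: [40, 33, 12, 2, 26]

Final heap: [40, 33, 12, 2, 26]


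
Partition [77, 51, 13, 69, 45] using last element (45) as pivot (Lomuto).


Pivot: 45
  13 <= 45: swap -> [13, 51, 77, 69, 45]
Place pivot at 1: [13, 45, 77, 69, 51]

Partitioned: [13, 45, 77, 69, 51]


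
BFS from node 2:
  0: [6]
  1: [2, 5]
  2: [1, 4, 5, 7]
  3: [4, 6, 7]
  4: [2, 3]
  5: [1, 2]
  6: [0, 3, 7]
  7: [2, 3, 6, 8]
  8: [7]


Visit 2, enqueue [1, 4, 5, 7]
Visit 1, enqueue []
Visit 4, enqueue [3]
Visit 5, enqueue []
Visit 7, enqueue [6, 8]
Visit 3, enqueue []
Visit 6, enqueue [0]
Visit 8, enqueue []
Visit 0, enqueue []

BFS order: [2, 1, 4, 5, 7, 3, 6, 8, 0]


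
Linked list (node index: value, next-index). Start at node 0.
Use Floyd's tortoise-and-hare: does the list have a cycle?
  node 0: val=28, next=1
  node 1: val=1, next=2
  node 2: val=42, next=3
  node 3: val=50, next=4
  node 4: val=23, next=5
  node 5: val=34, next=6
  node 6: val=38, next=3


Floyd's tortoise (slow, +1) and hare (fast, +2):
  init: slow=0, fast=0
  step 1: slow=1, fast=2
  step 2: slow=2, fast=4
  step 3: slow=3, fast=6
  step 4: slow=4, fast=4
  slow == fast at node 4: cycle detected

Cycle: yes


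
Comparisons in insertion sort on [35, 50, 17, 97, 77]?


Algorithm: insertion sort
Input: [35, 50, 17, 97, 77]
Sorted: [17, 35, 50, 77, 97]

6


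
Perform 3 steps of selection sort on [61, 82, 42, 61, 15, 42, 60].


Initial: [61, 82, 42, 61, 15, 42, 60]
Step 1: min=15 at 4
  Swap: [15, 82, 42, 61, 61, 42, 60]
Step 2: min=42 at 2
  Swap: [15, 42, 82, 61, 61, 42, 60]
Step 3: min=42 at 5
  Swap: [15, 42, 42, 61, 61, 82, 60]

After 3 steps: [15, 42, 42, 61, 61, 82, 60]


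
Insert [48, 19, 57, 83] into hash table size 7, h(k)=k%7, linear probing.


Insert 48: h=6 -> slot 6
Insert 19: h=5 -> slot 5
Insert 57: h=1 -> slot 1
Insert 83: h=6, 1 probes -> slot 0

Table: [83, 57, None, None, None, 19, 48]


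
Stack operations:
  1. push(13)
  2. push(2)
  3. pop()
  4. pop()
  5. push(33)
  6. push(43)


push(13) -> [13]
push(2) -> [13, 2]
pop()->2, [13]
pop()->13, []
push(33) -> [33]
push(43) -> [33, 43]

Final stack: [33, 43]


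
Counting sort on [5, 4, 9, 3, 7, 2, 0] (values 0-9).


Input: [5, 4, 9, 3, 7, 2, 0]
Counts: [1, 0, 1, 1, 1, 1, 0, 1, 0, 1]

Sorted: [0, 2, 3, 4, 5, 7, 9]


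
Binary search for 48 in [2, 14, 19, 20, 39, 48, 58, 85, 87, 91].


Step 1: lo=0, hi=9, mid=4, val=39
Step 2: lo=5, hi=9, mid=7, val=85
Step 3: lo=5, hi=6, mid=5, val=48

Found at index 5


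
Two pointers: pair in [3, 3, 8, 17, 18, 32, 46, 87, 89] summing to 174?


lo=0(3)+hi=8(89)=92
lo=1(3)+hi=8(89)=92
lo=2(8)+hi=8(89)=97
lo=3(17)+hi=8(89)=106
lo=4(18)+hi=8(89)=107
lo=5(32)+hi=8(89)=121
lo=6(46)+hi=8(89)=135
lo=7(87)+hi=8(89)=176

No pair found


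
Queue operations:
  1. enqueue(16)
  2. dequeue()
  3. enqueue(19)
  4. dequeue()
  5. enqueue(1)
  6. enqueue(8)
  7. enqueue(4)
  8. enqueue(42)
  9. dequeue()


enqueue(16) -> [16]
dequeue()->16, []
enqueue(19) -> [19]
dequeue()->19, []
enqueue(1) -> [1]
enqueue(8) -> [1, 8]
enqueue(4) -> [1, 8, 4]
enqueue(42) -> [1, 8, 4, 42]
dequeue()->1, [8, 4, 42]

Final queue: [8, 4, 42]


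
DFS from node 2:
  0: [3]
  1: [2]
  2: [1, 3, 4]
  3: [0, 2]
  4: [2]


Visit 2, push [4, 3, 1]
Visit 1, push []
Visit 3, push [0]
Visit 0, push []
Visit 4, push []

DFS order: [2, 1, 3, 0, 4]


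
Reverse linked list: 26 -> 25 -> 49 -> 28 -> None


Step 1: curr=26, set curr.next=prev(None) | reversed so far: 26
Step 2: curr=25, set curr.next=prev(26) | reversed so far: 25 -> 26
Step 3: curr=49, set curr.next=prev(25) | reversed so far: 49 -> 25 -> 26
Step 4: curr=28, set curr.next=prev(49) | reversed so far: 28 -> 49 -> 25 -> 26

28 -> 49 -> 25 -> 26 -> None


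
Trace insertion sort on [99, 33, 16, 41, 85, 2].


Initial: [99, 33, 16, 41, 85, 2]
Insert 33: [33, 99, 16, 41, 85, 2]
Insert 16: [16, 33, 99, 41, 85, 2]
Insert 41: [16, 33, 41, 99, 85, 2]
Insert 85: [16, 33, 41, 85, 99, 2]
Insert 2: [2, 16, 33, 41, 85, 99]

Sorted: [2, 16, 33, 41, 85, 99]


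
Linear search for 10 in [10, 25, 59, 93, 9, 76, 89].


i=0: 10==10 found!

Found at 0, 1 comps


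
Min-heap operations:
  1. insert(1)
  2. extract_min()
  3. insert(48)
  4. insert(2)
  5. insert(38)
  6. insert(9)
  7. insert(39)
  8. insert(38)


insert(1) -> [1]
extract_min()->1, []
insert(48) -> [48]
insert(2) -> [2, 48]
insert(38) -> [2, 48, 38]
insert(9) -> [2, 9, 38, 48]
insert(39) -> [2, 9, 38, 48, 39]
insert(38) -> [2, 9, 38, 48, 39, 38]

Final heap: [2, 9, 38, 48, 39, 38]


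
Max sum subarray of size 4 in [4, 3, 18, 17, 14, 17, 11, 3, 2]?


[0:4]: 42
[1:5]: 52
[2:6]: 66
[3:7]: 59
[4:8]: 45
[5:9]: 33

Max: 66 at [2:6]


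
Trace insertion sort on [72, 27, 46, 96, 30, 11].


Initial: [72, 27, 46, 96, 30, 11]
Insert 27: [27, 72, 46, 96, 30, 11]
Insert 46: [27, 46, 72, 96, 30, 11]
Insert 96: [27, 46, 72, 96, 30, 11]
Insert 30: [27, 30, 46, 72, 96, 11]
Insert 11: [11, 27, 30, 46, 72, 96]

Sorted: [11, 27, 30, 46, 72, 96]


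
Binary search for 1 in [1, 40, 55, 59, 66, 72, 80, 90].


Step 1: lo=0, hi=7, mid=3, val=59
Step 2: lo=0, hi=2, mid=1, val=40
Step 3: lo=0, hi=0, mid=0, val=1

Found at index 0


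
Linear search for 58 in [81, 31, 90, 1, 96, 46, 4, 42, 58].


i=0: 81!=58
i=1: 31!=58
i=2: 90!=58
i=3: 1!=58
i=4: 96!=58
i=5: 46!=58
i=6: 4!=58
i=7: 42!=58
i=8: 58==58 found!

Found at 8, 9 comps


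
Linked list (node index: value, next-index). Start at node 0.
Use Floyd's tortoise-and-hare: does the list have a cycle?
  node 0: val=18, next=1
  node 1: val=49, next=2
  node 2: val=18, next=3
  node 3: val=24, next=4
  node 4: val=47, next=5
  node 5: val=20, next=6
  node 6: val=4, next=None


Floyd's tortoise (slow, +1) and hare (fast, +2):
  init: slow=0, fast=0
  step 1: slow=1, fast=2
  step 2: slow=2, fast=4
  step 3: slow=3, fast=6
  step 4: fast -> None, no cycle

Cycle: no


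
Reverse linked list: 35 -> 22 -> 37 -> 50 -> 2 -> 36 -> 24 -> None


Step 1: curr=35, set curr.next=prev(None) | reversed so far: 35
Step 2: curr=22, set curr.next=prev(35) | reversed so far: 22 -> 35
Step 3: curr=37, set curr.next=prev(22) | reversed so far: 37 -> 22 -> 35
Step 4: curr=50, set curr.next=prev(37) | reversed so far: 50 -> 37 -> 22 -> 35
Step 5: curr=2, set curr.next=prev(50) | reversed so far: 2 -> 50 -> 37 -> 22 -> 35
Step 6: curr=36, set curr.next=prev(2) | reversed so far: 36 -> 2 -> 50 -> 37 -> 22 -> 35
Step 7: curr=24, set curr.next=prev(36) | reversed so far: 24 -> 36 -> 2 -> 50 -> 37 -> 22 -> 35

24 -> 36 -> 2 -> 50 -> 37 -> 22 -> 35 -> None


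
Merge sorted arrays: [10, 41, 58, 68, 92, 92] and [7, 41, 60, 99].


Take 7 from B
Take 10 from A
Take 41 from A
Take 41 from B
Take 58 from A
Take 60 from B
Take 68 from A
Take 92 from A
Take 92 from A

Merged: [7, 10, 41, 41, 58, 60, 68, 92, 92, 99]


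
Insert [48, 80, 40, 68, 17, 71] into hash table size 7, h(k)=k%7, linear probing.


Insert 48: h=6 -> slot 6
Insert 80: h=3 -> slot 3
Insert 40: h=5 -> slot 5
Insert 68: h=5, 2 probes -> slot 0
Insert 17: h=3, 1 probes -> slot 4
Insert 71: h=1 -> slot 1

Table: [68, 71, None, 80, 17, 40, 48]


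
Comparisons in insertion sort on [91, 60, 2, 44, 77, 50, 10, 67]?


Algorithm: insertion sort
Input: [91, 60, 2, 44, 77, 50, 10, 67]
Sorted: [2, 10, 44, 50, 60, 67, 77, 91]

21


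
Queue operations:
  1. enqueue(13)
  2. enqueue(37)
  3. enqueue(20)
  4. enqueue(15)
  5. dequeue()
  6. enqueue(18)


enqueue(13) -> [13]
enqueue(37) -> [13, 37]
enqueue(20) -> [13, 37, 20]
enqueue(15) -> [13, 37, 20, 15]
dequeue()->13, [37, 20, 15]
enqueue(18) -> [37, 20, 15, 18]

Final queue: [37, 20, 15, 18]


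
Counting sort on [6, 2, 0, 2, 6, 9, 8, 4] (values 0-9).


Input: [6, 2, 0, 2, 6, 9, 8, 4]
Counts: [1, 0, 2, 0, 1, 0, 2, 0, 1, 1]

Sorted: [0, 2, 2, 4, 6, 6, 8, 9]


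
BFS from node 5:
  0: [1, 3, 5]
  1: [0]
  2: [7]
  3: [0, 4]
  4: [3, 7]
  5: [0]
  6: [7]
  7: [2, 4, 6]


Visit 5, enqueue [0]
Visit 0, enqueue [1, 3]
Visit 1, enqueue []
Visit 3, enqueue [4]
Visit 4, enqueue [7]
Visit 7, enqueue [2, 6]
Visit 2, enqueue []
Visit 6, enqueue []

BFS order: [5, 0, 1, 3, 4, 7, 2, 6]


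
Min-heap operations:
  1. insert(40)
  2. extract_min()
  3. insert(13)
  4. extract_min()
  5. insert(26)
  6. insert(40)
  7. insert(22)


insert(40) -> [40]
extract_min()->40, []
insert(13) -> [13]
extract_min()->13, []
insert(26) -> [26]
insert(40) -> [26, 40]
insert(22) -> [22, 40, 26]

Final heap: [22, 40, 26]


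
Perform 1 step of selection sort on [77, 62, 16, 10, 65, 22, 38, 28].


Initial: [77, 62, 16, 10, 65, 22, 38, 28]
Step 1: min=10 at 3
  Swap: [10, 62, 16, 77, 65, 22, 38, 28]

After 1 step: [10, 62, 16, 77, 65, 22, 38, 28]


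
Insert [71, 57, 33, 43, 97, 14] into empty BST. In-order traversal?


Insert 71: root
Insert 57: L from 71
Insert 33: L from 71 -> L from 57
Insert 43: L from 71 -> L from 57 -> R from 33
Insert 97: R from 71
Insert 14: L from 71 -> L from 57 -> L from 33

In-order: [14, 33, 43, 57, 71, 97]


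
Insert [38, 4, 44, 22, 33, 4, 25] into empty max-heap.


Insert 38: [38]
Insert 4: [38, 4]
Insert 44: [44, 4, 38]
Insert 22: [44, 22, 38, 4]
Insert 33: [44, 33, 38, 4, 22]
Insert 4: [44, 33, 38, 4, 22, 4]
Insert 25: [44, 33, 38, 4, 22, 4, 25]

Final heap: [44, 33, 38, 4, 22, 4, 25]


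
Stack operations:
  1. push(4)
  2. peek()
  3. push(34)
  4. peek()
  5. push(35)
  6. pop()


push(4) -> [4]
peek()->4
push(34) -> [4, 34]
peek()->34
push(35) -> [4, 34, 35]
pop()->35, [4, 34]

Final stack: [4, 34]


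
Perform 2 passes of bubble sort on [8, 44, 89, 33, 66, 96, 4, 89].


Initial: [8, 44, 89, 33, 66, 96, 4, 89]
Pass 1: [8, 44, 33, 66, 89, 4, 89, 96] (4 swaps)
Pass 2: [8, 33, 44, 66, 4, 89, 89, 96] (2 swaps)

After 2 passes: [8, 33, 44, 66, 4, 89, 89, 96]


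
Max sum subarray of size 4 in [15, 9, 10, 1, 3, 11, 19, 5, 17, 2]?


[0:4]: 35
[1:5]: 23
[2:6]: 25
[3:7]: 34
[4:8]: 38
[5:9]: 52
[6:10]: 43

Max: 52 at [5:9]


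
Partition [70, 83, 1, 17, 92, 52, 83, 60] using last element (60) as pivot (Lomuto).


Pivot: 60
  1 <= 60: swap -> [1, 83, 70, 17, 92, 52, 83, 60]
  17 <= 60: swap -> [1, 17, 70, 83, 92, 52, 83, 60]
  52 <= 60: swap -> [1, 17, 52, 83, 92, 70, 83, 60]
Place pivot at 3: [1, 17, 52, 60, 92, 70, 83, 83]

Partitioned: [1, 17, 52, 60, 92, 70, 83, 83]


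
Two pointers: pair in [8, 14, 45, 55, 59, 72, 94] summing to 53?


lo=0(8)+hi=6(94)=102
lo=0(8)+hi=5(72)=80
lo=0(8)+hi=4(59)=67
lo=0(8)+hi=3(55)=63
lo=0(8)+hi=2(45)=53

Yes: 8+45=53


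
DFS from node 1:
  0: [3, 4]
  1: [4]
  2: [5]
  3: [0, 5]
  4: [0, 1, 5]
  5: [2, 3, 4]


Visit 1, push [4]
Visit 4, push [5, 0]
Visit 0, push [3]
Visit 3, push [5]
Visit 5, push [2]
Visit 2, push []

DFS order: [1, 4, 0, 3, 5, 2]


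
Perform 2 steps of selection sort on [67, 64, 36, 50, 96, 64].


Initial: [67, 64, 36, 50, 96, 64]
Step 1: min=36 at 2
  Swap: [36, 64, 67, 50, 96, 64]
Step 2: min=50 at 3
  Swap: [36, 50, 67, 64, 96, 64]

After 2 steps: [36, 50, 67, 64, 96, 64]


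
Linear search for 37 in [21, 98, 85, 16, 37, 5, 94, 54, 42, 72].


i=0: 21!=37
i=1: 98!=37
i=2: 85!=37
i=3: 16!=37
i=4: 37==37 found!

Found at 4, 5 comps


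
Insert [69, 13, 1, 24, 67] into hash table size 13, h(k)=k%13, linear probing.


Insert 69: h=4 -> slot 4
Insert 13: h=0 -> slot 0
Insert 1: h=1 -> slot 1
Insert 24: h=11 -> slot 11
Insert 67: h=2 -> slot 2

Table: [13, 1, 67, None, 69, None, None, None, None, None, None, 24, None]


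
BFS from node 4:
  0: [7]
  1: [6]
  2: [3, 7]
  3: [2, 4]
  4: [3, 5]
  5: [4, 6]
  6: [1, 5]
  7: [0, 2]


Visit 4, enqueue [3, 5]
Visit 3, enqueue [2]
Visit 5, enqueue [6]
Visit 2, enqueue [7]
Visit 6, enqueue [1]
Visit 7, enqueue [0]
Visit 1, enqueue []
Visit 0, enqueue []

BFS order: [4, 3, 5, 2, 6, 7, 1, 0]


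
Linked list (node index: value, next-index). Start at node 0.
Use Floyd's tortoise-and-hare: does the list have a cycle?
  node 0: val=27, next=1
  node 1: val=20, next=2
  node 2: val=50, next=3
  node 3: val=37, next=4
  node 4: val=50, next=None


Floyd's tortoise (slow, +1) and hare (fast, +2):
  init: slow=0, fast=0
  step 1: slow=1, fast=2
  step 2: slow=2, fast=4
  step 3: fast -> None, no cycle

Cycle: no


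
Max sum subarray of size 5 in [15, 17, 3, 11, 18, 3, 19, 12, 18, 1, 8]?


[0:5]: 64
[1:6]: 52
[2:7]: 54
[3:8]: 63
[4:9]: 70
[5:10]: 53
[6:11]: 58

Max: 70 at [4:9]


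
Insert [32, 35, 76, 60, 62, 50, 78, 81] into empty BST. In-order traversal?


Insert 32: root
Insert 35: R from 32
Insert 76: R from 32 -> R from 35
Insert 60: R from 32 -> R from 35 -> L from 76
Insert 62: R from 32 -> R from 35 -> L from 76 -> R from 60
Insert 50: R from 32 -> R from 35 -> L from 76 -> L from 60
Insert 78: R from 32 -> R from 35 -> R from 76
Insert 81: R from 32 -> R from 35 -> R from 76 -> R from 78

In-order: [32, 35, 50, 60, 62, 76, 78, 81]


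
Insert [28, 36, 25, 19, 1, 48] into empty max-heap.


Insert 28: [28]
Insert 36: [36, 28]
Insert 25: [36, 28, 25]
Insert 19: [36, 28, 25, 19]
Insert 1: [36, 28, 25, 19, 1]
Insert 48: [48, 28, 36, 19, 1, 25]

Final heap: [48, 28, 36, 19, 1, 25]


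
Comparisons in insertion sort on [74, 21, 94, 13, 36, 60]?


Algorithm: insertion sort
Input: [74, 21, 94, 13, 36, 60]
Sorted: [13, 21, 36, 60, 74, 94]

11


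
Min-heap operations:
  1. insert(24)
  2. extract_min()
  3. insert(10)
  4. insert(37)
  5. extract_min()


insert(24) -> [24]
extract_min()->24, []
insert(10) -> [10]
insert(37) -> [10, 37]
extract_min()->10, [37]

Final heap: [37]
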